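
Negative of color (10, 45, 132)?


Invert: (255-R, 255-G, 255-B)
R: 255-10 = 245
G: 255-45 = 210
B: 255-132 = 123
= RGB(245, 210, 123)


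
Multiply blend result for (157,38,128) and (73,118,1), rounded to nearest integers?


Multiply: C = A×B/255, rounded to nearest integer
R: 157×73/255 = 11461/255 ≈ 44.945 → 45
G: 38×118/255 = 4484/255 ≈ 17.584 → 18
B: 128×1/255 = 128/255 ≈ 0.502 → 1
= RGB(45, 18, 1)


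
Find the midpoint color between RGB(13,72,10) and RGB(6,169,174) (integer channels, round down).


Midpoint: each channel = ⌊(C₁+C₂)/2⌋
R: ⌊(13+6)/2⌋ = 9
G: ⌊(72+169)/2⌋ = 120
B: ⌊(10+174)/2⌋ = 92
= RGB(9, 120, 92)


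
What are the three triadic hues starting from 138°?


Triadic: equally spaced at 120° intervals
H1 = 138°
H2 = (138 + 120) mod 360 = 258°
H3 = (138 + 240) mod 360 = 18°
Triadic = 138°, 258°, 18°


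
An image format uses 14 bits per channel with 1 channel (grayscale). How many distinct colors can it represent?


Total bits = 14 bits/channel × 1 channels = 14 bits
Distinct colors = 2^14
= 16,384 colors


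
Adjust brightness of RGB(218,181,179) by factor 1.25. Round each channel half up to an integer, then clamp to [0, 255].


Multiply each channel by 1.25, round half up, clamp to [0, 255]
R: 218×1.25 = 272.5 → round → 273 → clamp → 255
G: 181×1.25 = 226.25 → round → 226
B: 179×1.25 = 223.75 → round → 224
= RGB(255, 226, 224)


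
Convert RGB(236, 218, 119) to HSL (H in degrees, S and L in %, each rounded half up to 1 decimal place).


Normalize: R'=236/255≈0.9255, G'=218/255≈0.8549, B'=119/255≈0.4667
Max=236/255, Min=119/255, Δ=Max-Min=117/255
L = (Max+Min)/2 = (236+119)/510 = 355/510 = 0.69607… → L = 69.6%
L > 0.5 → S = Δ/(2-Max-Min) = 117/(510-236-119) = 117/155 = 0.75483… → S = 75.5%
(the 1/255 factors cancel in S and H, so raw channel differences can be used)
Max is R' → H = 60 × (((G-B)/Δ) mod 6) = 60 × (((218-119)/117) mod 6)
  99/117 = 0.8461…
  H = 60 × 0.8461… = 50.769…° → H = 50.8°
= HSL(50.8°, 75.5%, 69.6%)


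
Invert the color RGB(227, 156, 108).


Invert: (255-R, 255-G, 255-B)
R: 255-227 = 28
G: 255-156 = 99
B: 255-108 = 147
= RGB(28, 99, 147)


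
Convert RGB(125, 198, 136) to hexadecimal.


R = 125 → 7D (hex)
G = 198 → C6 (hex)
B = 136 → 88 (hex)
Hex = #7DC688


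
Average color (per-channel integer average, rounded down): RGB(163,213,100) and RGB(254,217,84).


Midpoint: each channel = ⌊(C₁+C₂)/2⌋
R: ⌊(163+254)/2⌋ = 208
G: ⌊(213+217)/2⌋ = 215
B: ⌊(100+84)/2⌋ = 92
= RGB(208, 215, 92)


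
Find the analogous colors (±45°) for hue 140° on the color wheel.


Base hue: 140°
Left analog: (140 - 45) mod 360 = 95°
Right analog: (140 + 45) mod 360 = 185°
Analogous hues = 95° and 185°


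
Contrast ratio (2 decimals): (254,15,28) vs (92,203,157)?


Linearize each sRGB channel c=v/255: c/12.92 if c ≤ 0.04045 else ((c+0.055)/1.055)^2.4
L = 0.2126×R_lin + 0.7152×G_lin + 0.0722×B_lin
Color 1 (254,15,28):
  R=254: 254/255≈0.9961 > 0.04045 → ((0.9961+0.055)/1.055)^2.4 ≈ 0.99110
  G=15: 15/255≈0.0588 > 0.04045 → ((0.0588+0.055)/1.055)^2.4 ≈ 0.00478
  B=28: 28/255≈0.1098 > 0.04045 → ((0.1098+0.055)/1.055)^2.4 ≈ 0.01161
  L1 = 0.2126×0.99110 + 0.7152×0.00478 + 0.0722×0.01161 ≈ 0.21496
Color 2 (92,203,157):
  R=92: 92/255≈0.3608 > 0.04045 → ((0.3608+0.055)/1.055)^2.4 ≈ 0.10702
  G=203: 203/255≈0.7961 > 0.04045 → ((0.7961+0.055)/1.055)^2.4 ≈ 0.59720
  B=157: 157/255≈0.6157 > 0.04045 → ((0.6157+0.055)/1.055)^2.4 ≈ 0.33716
  L2 = 0.2126×0.10702 + 0.7152×0.59720 + 0.0722×0.33716 ≈ 0.47422
Lighter = 0.47422, Darker = 0.21496
Ratio = (L_lighter + 0.05) / (L_darker + 0.05)
Ratio = (0.47422 + 0.05) / (0.21496 + 0.05) = 0.52422 / 0.26496 ≈ 1.9784
Ratio ≈ 1.98:1


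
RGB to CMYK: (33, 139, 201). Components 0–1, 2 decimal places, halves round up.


R'=33/255≈0.1294, G'=139/255≈0.5451, B'=201/255≈0.7882
K = 1 - max(R',G',B') = 1 - 201/255 = 54/255 = 0.21176… → 0.21
(1-R'-K)/(1-K) simplifies to (max-R)/max with max = 201:
C = (201-33)/201 = 168/201 = 0.83582… → 0.84
M = (201-139)/201 = 62/201 = 0.30845… → 0.31
Y = (201-201)/201 = 0/201 = 0 → 0.00
= CMYK(0.84, 0.31, 0.00, 0.21)


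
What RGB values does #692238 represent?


69 → 105 (R)
22 → 34 (G)
38 → 56 (B)
= RGB(105, 34, 56)


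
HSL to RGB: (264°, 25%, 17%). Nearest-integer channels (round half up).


H=264°, S=0.25, L=0.17
C = (1-|2L-1|)×S = (1-|-0.66|)×0.25 = 0.085
H' = H/60 = 264/60 ≈ 4.4000; X = C×(1-|H' mod 2 - 1|) = 0.034
m = L - C/2 = 0.17 - 0.0425 = 0.1275
Sector ⌊H'⌋ = 4 → (R',G',B') = (0.034, 0.0, 0.085)
RGB = ((R'+m)×255, (G'+m)×255, (B'+m)×255) = (41.1825, 32.5125, 54.1875)
Round half up → RGB(41, 33, 54)


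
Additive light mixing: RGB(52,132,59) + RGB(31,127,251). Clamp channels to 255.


Additive: each channel = min(255, C₁+C₂)
R: 52+31 = 83 → 83
G: 132+127 = 259 → 255
B: 59+251 = 310 → 255
= RGB(83, 255, 255)


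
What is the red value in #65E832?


Color: #65E832
R = 65 = 101
G = E8 = 232
B = 32 = 50
Red = 101


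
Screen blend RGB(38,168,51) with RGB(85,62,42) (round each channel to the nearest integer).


Screen: C = 255 - (255-A)×(255-B)/255, rounded to nearest integer
R: 255 - (255-38)×(255-85)/255 = 255 - 36890/255 ≈ 255 - 144.667 = 110.333 → 110
G: 255 - (255-168)×(255-62)/255 = 255 - 16791/255 ≈ 255 - 65.847 = 189.153 → 189
B: 255 - (255-51)×(255-42)/255 = 255 - 43452/255 ≈ 255 - 170.400 = 84.600 → 85
= RGB(110, 189, 85)


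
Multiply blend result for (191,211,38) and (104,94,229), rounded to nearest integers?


Multiply: C = A×B/255, rounded to nearest integer
R: 191×104/255 = 19864/255 ≈ 77.898 → 78
G: 211×94/255 = 19834/255 ≈ 77.780 → 78
B: 38×229/255 = 8702/255 ≈ 34.125 → 34
= RGB(78, 78, 34)


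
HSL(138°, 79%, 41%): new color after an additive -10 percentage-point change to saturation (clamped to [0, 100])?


Original S = 79%
Adjustment = -10 percentage points
New S = 79 + (-10) = 69
Clamp to [0, 100] → 69
= HSL(138°, 69%, 41%)


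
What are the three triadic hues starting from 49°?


Triadic: equally spaced at 120° intervals
H1 = 49°
H2 = (49 + 120) mod 360 = 169°
H3 = (49 + 240) mod 360 = 289°
Triadic = 49°, 169°, 289°


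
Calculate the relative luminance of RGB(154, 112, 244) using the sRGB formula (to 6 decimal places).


Linearize each channel (sRGB transfer function): c = v/255; c_lin = c/12.92 if c ≤ 0.04045, else ((c+0.055)/1.055)^2.4
  R: 154/255 ≈ 0.603922 > 0.04045 → ((0.603922+0.055)/1.055)^2.4 ≈ 0.323143
  G: 112/255 ≈ 0.439216 > 0.04045 → ((0.439216+0.055)/1.055)^2.4 ≈ 0.162029
  B: 244/255 ≈ 0.956863 > 0.04045 → ((0.956863+0.055)/1.055)^2.4 ≈ 0.904661
R_lin = 0.323143, G_lin = 0.162029, B_lin = 0.904661
L = 0.2126×R + 0.7152×G + 0.0722×B
L = 0.2126×0.323143 + 0.7152×0.162029 + 0.0722×0.904661
L ≈ 0.249900


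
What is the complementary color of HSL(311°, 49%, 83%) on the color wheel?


Complement = opposite side of color wheel = hue + 180°
H' = (311 + 180) mod 360 = 131°
S and L unchanged.
= HSL(131°, 49%, 83%)


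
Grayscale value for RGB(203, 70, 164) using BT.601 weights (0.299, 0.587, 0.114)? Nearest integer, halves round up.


Gray = 0.299×R + 0.587×G + 0.114×B
Gray = 0.299×203 + 0.587×70 + 0.114×164
Gray = 60.697 + 41.090 + 18.696
Gray = 120.483 → round half up → 120
Gray = 120


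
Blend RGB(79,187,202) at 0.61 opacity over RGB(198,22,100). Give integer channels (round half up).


C = α×F + (1-α)×B, with 1-α = 0.39
R: 0.61×79 + 0.39×198 = 48.19 + 77.22 = 125.41 → 125
G: 0.61×187 + 0.39×22 = 114.07 + 8.58 = 122.65 → 123
B: 0.61×202 + 0.39×100 = 123.22 + 39.00 = 162.22 → 162
= RGB(125, 123, 162)


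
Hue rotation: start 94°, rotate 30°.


New hue = (H + rotation) mod 360
New hue = (94 + 30) mod 360
= 124 mod 360
= 124°


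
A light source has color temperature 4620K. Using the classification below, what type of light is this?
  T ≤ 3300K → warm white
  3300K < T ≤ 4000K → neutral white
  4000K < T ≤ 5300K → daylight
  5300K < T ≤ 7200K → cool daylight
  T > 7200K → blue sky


Temperature: 4620K
4000K < 4620K ≤ 5300K → daylight
Classification: daylight


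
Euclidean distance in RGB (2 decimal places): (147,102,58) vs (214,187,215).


d = √[(R₁-R₂)² + (G₁-G₂)² + (B₁-B₂)²]
d = √[(147-214)² + (102-187)² + (58-215)²]
d = √[4489 + 7225 + 24649]
d = √36363
d ≈ 190.69


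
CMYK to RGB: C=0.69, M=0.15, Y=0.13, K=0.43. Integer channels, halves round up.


R = 255 × (1-C) × (1-K) = 255 × 0.31 × 0.57 = 45.0585 → 45
G = 255 × (1-M) × (1-K) = 255 × 0.85 × 0.57 = 123.5475 → 124
B = 255 × (1-Y) × (1-K) = 255 × 0.87 × 0.57 = 126.4545 → 126
= RGB(45, 124, 126)


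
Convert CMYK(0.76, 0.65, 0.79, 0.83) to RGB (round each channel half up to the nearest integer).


R = 255 × (1-C) × (1-K) = 255 × 0.24 × 0.17 = 10.404 → 10
G = 255 × (1-M) × (1-K) = 255 × 0.35 × 0.17 = 15.1725 → 15
B = 255 × (1-Y) × (1-K) = 255 × 0.21 × 0.17 = 9.1035 → 9
= RGB(10, 15, 9)


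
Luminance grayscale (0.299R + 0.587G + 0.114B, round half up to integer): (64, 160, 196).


Gray = 0.299×R + 0.587×G + 0.114×B
Gray = 0.299×64 + 0.587×160 + 0.114×196
Gray = 19.136 + 93.920 + 22.344
Gray = 135.400 → round half up → 135
Gray = 135


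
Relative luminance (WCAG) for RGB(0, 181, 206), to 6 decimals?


Linearize each channel (sRGB transfer function): c = v/255; c_lin = c/12.92 if c ≤ 0.04045, else ((c+0.055)/1.055)^2.4
  R: 0/255 ≈ 0.000000 ≤ 0.04045 → 0.000000/12.92 ≈ 0.000000
  G: 181/255 ≈ 0.709804 > 0.04045 → ((0.709804+0.055)/1.055)^2.4 ≈ 0.462077
  B: 206/255 ≈ 0.807843 > 0.04045 → ((0.807843+0.055)/1.055)^2.4 ≈ 0.617207
R_lin = 0.000000, G_lin = 0.462077, B_lin = 0.617207
L = 0.2126×R + 0.7152×G + 0.0722×B
L = 0.2126×0.000000 + 0.7152×0.462077 + 0.0722×0.617207
L ≈ 0.375040


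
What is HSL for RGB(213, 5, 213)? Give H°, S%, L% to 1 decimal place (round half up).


Normalize: R'=213/255≈0.8353, G'=5/255≈0.0196, B'=213/255≈0.8353
Max=213/255, Min=5/255, Δ=Max-Min=208/255
L = (Max+Min)/2 = (213+5)/510 = 218/510 = 0.42745… → L = 42.7%
L ≤ 0.5 → S = Δ/(Max+Min) = 208/(213+5) = 208/218 = 0.95412… → S = 95.4%
(the 1/255 factors cancel in S and H, so raw channel differences can be used)
Max is R' → H = 60 × (((G-B)/Δ) mod 6) = 60 × (((5-213)/208) mod 6)
  (-208)/208 = -1; negative, so add 6 → 5
  H = 60 × 5 = 300° → H = 300.0°
= HSL(300.0°, 95.4%, 42.7%)


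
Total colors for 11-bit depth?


Colors = 2^bits = 2^11
= 2,048 colors


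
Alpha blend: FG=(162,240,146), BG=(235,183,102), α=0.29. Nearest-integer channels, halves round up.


C = α×F + (1-α)×B, with 1-α = 0.71
R: 0.29×162 + 0.71×235 = 46.98 + 166.85 = 213.83 → 214
G: 0.29×240 + 0.71×183 = 69.60 + 129.93 = 199.53 → 200
B: 0.29×146 + 0.71×102 = 42.34 + 72.42 = 114.76 → 115
= RGB(214, 200, 115)


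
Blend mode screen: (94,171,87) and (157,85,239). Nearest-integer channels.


Screen: C = 255 - (255-A)×(255-B)/255, rounded to nearest integer
R: 255 - (255-94)×(255-157)/255 = 255 - 15778/255 ≈ 255 - 61.875 = 193.125 → 193
G: 255 - (255-171)×(255-85)/255 = 255 - 14280/255 ≈ 255 - 56.000 = 199.000 → 199
B: 255 - (255-87)×(255-239)/255 = 255 - 2688/255 ≈ 255 - 10.541 = 244.459 → 244
= RGB(193, 199, 244)


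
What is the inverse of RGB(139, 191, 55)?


Invert: (255-R, 255-G, 255-B)
R: 255-139 = 116
G: 255-191 = 64
B: 255-55 = 200
= RGB(116, 64, 200)


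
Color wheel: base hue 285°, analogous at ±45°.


Base hue: 285°
Left analog: (285 - 45) mod 360 = 240°
Right analog: (285 + 45) mod 360 = 330°
Analogous hues = 240° and 330°


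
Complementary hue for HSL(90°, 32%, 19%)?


Complement = opposite side of color wheel = hue + 180°
H' = (90 + 180) mod 360 = 270°
S and L unchanged.
= HSL(270°, 32%, 19%)


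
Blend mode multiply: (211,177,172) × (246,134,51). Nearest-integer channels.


Multiply: C = A×B/255, rounded to nearest integer
R: 211×246/255 = 51906/255 ≈ 203.553 → 204
G: 177×134/255 = 23718/255 ≈ 93.012 → 93
B: 172×51/255 = 8772/255 ≈ 34.400 → 34
= RGB(204, 93, 34)


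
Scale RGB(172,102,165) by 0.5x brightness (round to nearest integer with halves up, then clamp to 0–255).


Multiply each channel by 0.5, round half up, clamp to [0, 255]
R: 172×0.5 = 86
G: 102×0.5 = 51
B: 165×0.5 = 82.5 → round → 83
= RGB(86, 51, 83)


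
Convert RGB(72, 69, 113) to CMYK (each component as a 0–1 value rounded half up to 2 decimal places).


R'=72/255≈0.2824, G'=69/255≈0.2706, B'=113/255≈0.4431
K = 1 - max(R',G',B') = 1 - 113/255 = 142/255 = 0.55686… → 0.56
(1-R'-K)/(1-K) simplifies to (max-R)/max with max = 113:
C = (113-72)/113 = 41/113 = 0.36283… → 0.36
M = (113-69)/113 = 44/113 = 0.38938… → 0.39
Y = (113-113)/113 = 0/113 = 0 → 0.00
= CMYK(0.36, 0.39, 0.00, 0.56)


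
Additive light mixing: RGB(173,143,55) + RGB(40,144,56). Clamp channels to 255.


Additive: each channel = min(255, C₁+C₂)
R: 173+40 = 213 → 213
G: 143+144 = 287 → 255
B: 55+56 = 111 → 111
= RGB(213, 255, 111)


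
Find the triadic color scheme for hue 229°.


Triadic: equally spaced at 120° intervals
H1 = 229°
H2 = (229 + 120) mod 360 = 349°
H3 = (229 + 240) mod 360 = 109°
Triadic = 229°, 349°, 109°


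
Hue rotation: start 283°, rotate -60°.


New hue = (H + rotation) mod 360
New hue = (283 -60) mod 360
= 223 mod 360
= 223°


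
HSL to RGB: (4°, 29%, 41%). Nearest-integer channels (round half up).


H=4°, S=0.29, L=0.41
C = (1-|2L-1|)×S = (1-|-0.18|)×0.29 = 0.2378
H' = H/60 = 4/60 ≈ 0.0667; X = C×(1-|H' mod 2 - 1|) ≈ 0.0159
m = L - C/2 = 0.41 - 0.1189 = 0.2911
Sector ⌊H'⌋ = 0 → (R',G',B') = (0.2378, ≈0.0159, 0.0)
RGB = ((R'+m)×255, (G'+m)×255, (B'+m)×255) = (134.8695, 78.2731, 74.2305)
Round half up → RGB(135, 78, 74)


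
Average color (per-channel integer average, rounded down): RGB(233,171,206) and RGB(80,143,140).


Midpoint: each channel = ⌊(C₁+C₂)/2⌋
R: ⌊(233+80)/2⌋ = 156
G: ⌊(171+143)/2⌋ = 157
B: ⌊(206+140)/2⌋ = 173
= RGB(156, 157, 173)


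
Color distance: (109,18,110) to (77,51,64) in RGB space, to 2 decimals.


d = √[(R₁-R₂)² + (G₁-G₂)² + (B₁-B₂)²]
d = √[(109-77)² + (18-51)² + (110-64)²]
d = √[1024 + 1089 + 2116]
d = √4229
d ≈ 65.03


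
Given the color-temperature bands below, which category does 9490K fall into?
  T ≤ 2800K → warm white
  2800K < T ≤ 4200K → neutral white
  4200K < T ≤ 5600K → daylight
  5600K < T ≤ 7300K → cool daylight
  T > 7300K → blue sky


Temperature: 9490K
9490K > 7300K → blue sky
Classification: blue sky


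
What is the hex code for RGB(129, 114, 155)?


R = 129 → 81 (hex)
G = 114 → 72 (hex)
B = 155 → 9B (hex)
Hex = #81729B


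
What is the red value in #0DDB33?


Color: #0DDB33
R = 0D = 13
G = DB = 219
B = 33 = 51
Red = 13


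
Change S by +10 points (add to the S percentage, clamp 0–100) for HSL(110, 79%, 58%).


Original S = 79%
Adjustment = +10 percentage points
New S = 79 + (10) = 89
Clamp to [0, 100] → 89
= HSL(110°, 89%, 58%)


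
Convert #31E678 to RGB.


31 → 49 (R)
E6 → 230 (G)
78 → 120 (B)
= RGB(49, 230, 120)


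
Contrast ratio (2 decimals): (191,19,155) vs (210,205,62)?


Linearize each sRGB channel c=v/255: c/12.92 if c ≤ 0.04045 else ((c+0.055)/1.055)^2.4
L = 0.2126×R_lin + 0.7152×G_lin + 0.0722×B_lin
Color 1 (191,19,155):
  R=191: 191/255≈0.7490 > 0.04045 → ((0.7490+0.055)/1.055)^2.4 ≈ 0.52100
  G=19: 19/255≈0.0745 > 0.04045 → ((0.0745+0.055)/1.055)^2.4 ≈ 0.00651
  B=155: 155/255≈0.6078 > 0.04045 → ((0.6078+0.055)/1.055)^2.4 ≈ 0.32778
  L1 = 0.2126×0.52100 + 0.7152×0.00651 + 0.0722×0.32778 ≈ 0.13909
Color 2 (210,205,62):
  R=210: 210/255≈0.8235 > 0.04045 → ((0.8235+0.055)/1.055)^2.4 ≈ 0.64448
  G=205: 205/255≈0.8039 > 0.04045 → ((0.8039+0.055)/1.055)^2.4 ≈ 0.61050
  B=62: 62/255≈0.2431 > 0.04045 → ((0.2431+0.055)/1.055)^2.4 ≈ 0.04817
  L2 = 0.2126×0.64448 + 0.7152×0.61050 + 0.0722×0.04817 ≈ 0.57712
Lighter = 0.57712, Darker = 0.13909
Ratio = (L_lighter + 0.05) / (L_darker + 0.05)
Ratio = (0.57712 + 0.05) / (0.13909 + 0.05) = 0.62712 / 0.18909 ≈ 3.3166
Ratio ≈ 3.32:1


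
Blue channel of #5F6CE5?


Color: #5F6CE5
R = 5F = 95
G = 6C = 108
B = E5 = 229
Blue = 229


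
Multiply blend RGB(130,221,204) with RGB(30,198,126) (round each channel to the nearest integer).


Multiply: C = A×B/255, rounded to nearest integer
R: 130×30/255 = 3900/255 ≈ 15.294 → 15
G: 221×198/255 = 43758/255 ≈ 171.600 → 172
B: 204×126/255 = 25704/255 ≈ 100.800 → 101
= RGB(15, 172, 101)


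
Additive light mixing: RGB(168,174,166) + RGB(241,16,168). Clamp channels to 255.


Additive: each channel = min(255, C₁+C₂)
R: 168+241 = 409 → 255
G: 174+16 = 190 → 190
B: 166+168 = 334 → 255
= RGB(255, 190, 255)


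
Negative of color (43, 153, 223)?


Invert: (255-R, 255-G, 255-B)
R: 255-43 = 212
G: 255-153 = 102
B: 255-223 = 32
= RGB(212, 102, 32)


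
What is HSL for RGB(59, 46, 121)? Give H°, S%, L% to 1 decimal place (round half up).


Normalize: R'=59/255≈0.2314, G'=46/255≈0.1804, B'=121/255≈0.4745
Max=121/255, Min=46/255, Δ=Max-Min=75/255
L = (Max+Min)/2 = (121+46)/510 = 167/510 = 0.32745… → L = 32.7%
L ≤ 0.5 → S = Δ/(Max+Min) = 75/(121+46) = 75/167 = 0.44910… → S = 44.9%
(the 1/255 factors cancel in S and H, so raw channel differences can be used)
Max is B' → H = 60 × ((R-G)/Δ + 4) = 60 × ((59-46)/75 + 4)
  13/75 + 4 = 0.1733… + 4 = 4.1733…
  H = 60 × 4.1733… = 250.4° → H = 250.4°
= HSL(250.4°, 44.9%, 32.7%)


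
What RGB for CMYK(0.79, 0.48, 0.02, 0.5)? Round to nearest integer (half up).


R = 255 × (1-C) × (1-K) = 255 × 0.21 × 0.50 = 26.775 → 27
G = 255 × (1-M) × (1-K) = 255 × 0.52 × 0.50 = 66.3 → 66
B = 255 × (1-Y) × (1-K) = 255 × 0.98 × 0.50 = 124.95 → 125
= RGB(27, 66, 125)


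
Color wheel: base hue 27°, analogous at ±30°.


Base hue: 27°
Left analog: (27 - 30) mod 360 = 357°
Right analog: (27 + 30) mod 360 = 57°
Analogous hues = 357° and 57°


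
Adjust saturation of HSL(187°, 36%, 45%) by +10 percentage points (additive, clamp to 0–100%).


Original S = 36%
Adjustment = +10 percentage points
New S = 36 + (10) = 46
Clamp to [0, 100] → 46
= HSL(187°, 46%, 45%)


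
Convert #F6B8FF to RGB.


F6 → 246 (R)
B8 → 184 (G)
FF → 255 (B)
= RGB(246, 184, 255)


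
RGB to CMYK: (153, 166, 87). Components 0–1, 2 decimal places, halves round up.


R'=153/255≈0.6000, G'=166/255≈0.6510, B'=87/255≈0.3412
K = 1 - max(R',G',B') = 1 - 166/255 = 89/255 = 0.34901… → 0.35
(1-R'-K)/(1-K) simplifies to (max-R)/max with max = 166:
C = (166-153)/166 = 13/166 = 0.07831… → 0.08
M = (166-166)/166 = 0/166 = 0 → 0.00
Y = (166-87)/166 = 79/166 = 0.47590… → 0.48
= CMYK(0.08, 0.00, 0.48, 0.35)


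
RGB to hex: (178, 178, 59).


R = 178 → B2 (hex)
G = 178 → B2 (hex)
B = 59 → 3B (hex)
Hex = #B2B23B


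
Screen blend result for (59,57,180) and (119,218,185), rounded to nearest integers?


Screen: C = 255 - (255-A)×(255-B)/255, rounded to nearest integer
R: 255 - (255-59)×(255-119)/255 = 255 - 26656/255 ≈ 255 - 104.533 = 150.467 → 150
G: 255 - (255-57)×(255-218)/255 = 255 - 7326/255 ≈ 255 - 28.729 = 226.271 → 226
B: 255 - (255-180)×(255-185)/255 = 255 - 5250/255 ≈ 255 - 20.588 = 234.412 → 234
= RGB(150, 226, 234)


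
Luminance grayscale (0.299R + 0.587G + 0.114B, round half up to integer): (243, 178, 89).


Gray = 0.299×R + 0.587×G + 0.114×B
Gray = 0.299×243 + 0.587×178 + 0.114×89
Gray = 72.657 + 104.486 + 10.146
Gray = 187.289 → round half up → 187
Gray = 187


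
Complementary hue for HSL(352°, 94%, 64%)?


Complement = opposite side of color wheel = hue + 180°
H' = (352 + 180) mod 360 = 172°
S and L unchanged.
= HSL(172°, 94%, 64%)


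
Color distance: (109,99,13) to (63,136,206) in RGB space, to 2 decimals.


d = √[(R₁-R₂)² + (G₁-G₂)² + (B₁-B₂)²]
d = √[(109-63)² + (99-136)² + (13-206)²]
d = √[2116 + 1369 + 37249]
d = √40734
d ≈ 201.83


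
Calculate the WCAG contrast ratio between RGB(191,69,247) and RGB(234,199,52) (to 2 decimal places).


Linearize each sRGB channel c=v/255: c/12.92 if c ≤ 0.04045 else ((c+0.055)/1.055)^2.4
L = 0.2126×R_lin + 0.7152×G_lin + 0.0722×B_lin
Color 1 (191,69,247):
  R=191: 191/255≈0.7490 > 0.04045 → ((0.7490+0.055)/1.055)^2.4 ≈ 0.52100
  G=69: 69/255≈0.2706 > 0.04045 → ((0.2706+0.055)/1.055)^2.4 ≈ 0.05951
  B=247: 247/255≈0.9686 > 0.04045 → ((0.9686+0.055)/1.055)^2.4 ≈ 0.93011
  L1 = 0.2126×0.52100 + 0.7152×0.05951 + 0.0722×0.93011 ≈ 0.22048
Color 2 (234,199,52):
  R=234: 234/255≈0.9176 > 0.04045 → ((0.9176+0.055)/1.055)^2.4 ≈ 0.82279
  G=199: 199/255≈0.7804 > 0.04045 → ((0.7804+0.055)/1.055)^2.4 ≈ 0.57112
  B=52: 52/255≈0.2039 > 0.04045 → ((0.2039+0.055)/1.055)^2.4 ≈ 0.03434
  L2 = 0.2126×0.82279 + 0.7152×0.57112 + 0.0722×0.03434 ≈ 0.58587
Lighter = 0.58587, Darker = 0.22048
Ratio = (L_lighter + 0.05) / (L_darker + 0.05)
Ratio = (0.58587 + 0.05) / (0.22048 + 0.05) = 0.63587 / 0.27048 ≈ 2.3509
Ratio ≈ 2.35:1


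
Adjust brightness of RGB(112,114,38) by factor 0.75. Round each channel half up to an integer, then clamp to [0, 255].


Multiply each channel by 0.75, round half up, clamp to [0, 255]
R: 112×0.75 = 84
G: 114×0.75 = 85.5 → round → 86
B: 38×0.75 = 28.5 → round → 29
= RGB(84, 86, 29)


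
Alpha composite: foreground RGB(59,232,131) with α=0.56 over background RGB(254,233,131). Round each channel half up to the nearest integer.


C = α×F + (1-α)×B, with 1-α = 0.44
R: 0.56×59 + 0.44×254 = 33.04 + 111.76 = 144.80 → 145
G: 0.56×232 + 0.44×233 = 129.92 + 102.52 = 232.44 → 232
B: 0.56×131 + 0.44×131 = 73.36 + 57.64 = 131.00 → 131
= RGB(145, 232, 131)


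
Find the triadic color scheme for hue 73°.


Triadic: equally spaced at 120° intervals
H1 = 73°
H2 = (73 + 120) mod 360 = 193°
H3 = (73 + 240) mod 360 = 313°
Triadic = 73°, 193°, 313°


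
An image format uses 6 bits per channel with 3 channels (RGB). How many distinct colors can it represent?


Total bits = 6 bits/channel × 3 channels = 18 bits
Distinct colors = 2^18
= 262,144 colors


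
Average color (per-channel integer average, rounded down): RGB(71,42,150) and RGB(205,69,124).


Midpoint: each channel = ⌊(C₁+C₂)/2⌋
R: ⌊(71+205)/2⌋ = 138
G: ⌊(42+69)/2⌋ = 55
B: ⌊(150+124)/2⌋ = 137
= RGB(138, 55, 137)


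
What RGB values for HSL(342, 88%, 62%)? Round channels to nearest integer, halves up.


H=342°, S=0.88, L=0.62
C = (1-|2L-1|)×S = (1-|0.24|)×0.88 = 0.6688
H' = H/60 = 342/60 ≈ 5.7000; X = C×(1-|H' mod 2 - 1|) = 0.20064
m = L - C/2 = 0.62 - 0.3344 = 0.2856
Sector ⌊H'⌋ = 5 → (R',G',B') = (0.6688, 0.0, 0.20064)
RGB = ((R'+m)×255, (G'+m)×255, (B'+m)×255) = (243.372, 72.828, 123.9912)
Round half up → RGB(243, 73, 124)


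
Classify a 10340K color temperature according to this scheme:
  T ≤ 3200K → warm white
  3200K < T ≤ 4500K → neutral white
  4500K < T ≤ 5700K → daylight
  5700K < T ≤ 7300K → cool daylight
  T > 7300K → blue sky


Temperature: 10340K
10340K > 7300K → blue sky
Classification: blue sky


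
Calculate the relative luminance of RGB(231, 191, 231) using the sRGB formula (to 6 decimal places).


Linearize each channel (sRGB transfer function): c = v/255; c_lin = c/12.92 if c ≤ 0.04045, else ((c+0.055)/1.055)^2.4
  R: 231/255 ≈ 0.905882 > 0.04045 → ((0.905882+0.055)/1.055)^2.4 ≈ 0.799103
  G: 191/255 ≈ 0.749020 > 0.04045 → ((0.749020+0.055)/1.055)^2.4 ≈ 0.520996
  B: 231/255 ≈ 0.905882 > 0.04045 → ((0.905882+0.055)/1.055)^2.4 ≈ 0.799103
R_lin = 0.799103, G_lin = 0.520996, B_lin = 0.799103
L = 0.2126×R + 0.7152×G + 0.0722×B
L = 0.2126×0.799103 + 0.7152×0.520996 + 0.0722×0.799103
L ≈ 0.600200


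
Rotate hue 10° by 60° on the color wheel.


New hue = (H + rotation) mod 360
New hue = (10 + 60) mod 360
= 70 mod 360
= 70°


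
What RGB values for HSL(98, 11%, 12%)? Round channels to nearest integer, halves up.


H=98°, S=0.11, L=0.12
C = (1-|2L-1|)×S = (1-|-0.76|)×0.11 = 0.0264
H' = H/60 = 98/60 ≈ 1.6333; X = C×(1-|H' mod 2 - 1|) = 0.00968
m = L - C/2 = 0.12 - 0.0132 = 0.1068
Sector ⌊H'⌋ = 1 → (R',G',B') = (0.00968, 0.0264, 0.0)
RGB = ((R'+m)×255, (G'+m)×255, (B'+m)×255) = (29.7024, 33.966, 27.234)
Round half up → RGB(30, 34, 27)


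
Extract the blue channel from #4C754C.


Color: #4C754C
R = 4C = 76
G = 75 = 117
B = 4C = 76
Blue = 76


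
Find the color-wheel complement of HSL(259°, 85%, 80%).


Complement = opposite side of color wheel = hue + 180°
H' = (259 + 180) mod 360 = 79°
S and L unchanged.
= HSL(79°, 85%, 80%)


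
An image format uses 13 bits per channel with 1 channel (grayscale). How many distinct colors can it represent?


Total bits = 13 bits/channel × 1 channels = 13 bits
Distinct colors = 2^13
= 8,192 colors


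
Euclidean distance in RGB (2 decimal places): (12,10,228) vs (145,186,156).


d = √[(R₁-R₂)² + (G₁-G₂)² + (B₁-B₂)²]
d = √[(12-145)² + (10-186)² + (228-156)²]
d = √[17689 + 30976 + 5184]
d = √53849
d ≈ 232.05


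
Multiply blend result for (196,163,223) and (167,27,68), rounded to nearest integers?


Multiply: C = A×B/255, rounded to nearest integer
R: 196×167/255 = 32732/255 ≈ 128.361 → 128
G: 163×27/255 = 4401/255 ≈ 17.259 → 17
B: 223×68/255 = 15164/255 ≈ 59.467 → 59
= RGB(128, 17, 59)


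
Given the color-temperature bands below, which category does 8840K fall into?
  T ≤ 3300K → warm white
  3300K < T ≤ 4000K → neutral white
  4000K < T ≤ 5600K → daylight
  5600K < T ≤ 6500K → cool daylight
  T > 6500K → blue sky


Temperature: 8840K
8840K > 6500K → blue sky
Classification: blue sky


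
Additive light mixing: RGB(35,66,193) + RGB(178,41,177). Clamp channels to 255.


Additive: each channel = min(255, C₁+C₂)
R: 35+178 = 213 → 213
G: 66+41 = 107 → 107
B: 193+177 = 370 → 255
= RGB(213, 107, 255)


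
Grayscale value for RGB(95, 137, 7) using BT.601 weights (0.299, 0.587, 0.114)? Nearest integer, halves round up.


Gray = 0.299×R + 0.587×G + 0.114×B
Gray = 0.299×95 + 0.587×137 + 0.114×7
Gray = 28.405 + 80.419 + 0.798
Gray = 109.622 → round half up → 110
Gray = 110


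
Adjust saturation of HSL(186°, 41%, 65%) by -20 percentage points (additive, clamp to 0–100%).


Original S = 41%
Adjustment = -20 percentage points
New S = 41 + (-20) = 21
Clamp to [0, 100] → 21
= HSL(186°, 21%, 65%)


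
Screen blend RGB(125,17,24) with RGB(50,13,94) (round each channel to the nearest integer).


Screen: C = 255 - (255-A)×(255-B)/255, rounded to nearest integer
R: 255 - (255-125)×(255-50)/255 = 255 - 26650/255 ≈ 255 - 104.510 = 150.490 → 150
G: 255 - (255-17)×(255-13)/255 = 255 - 57596/255 ≈ 255 - 225.867 = 29.133 → 29
B: 255 - (255-24)×(255-94)/255 = 255 - 37191/255 ≈ 255 - 145.847 = 109.153 → 109
= RGB(150, 29, 109)


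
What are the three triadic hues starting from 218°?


Triadic: equally spaced at 120° intervals
H1 = 218°
H2 = (218 + 120) mod 360 = 338°
H3 = (218 + 240) mod 360 = 98°
Triadic = 218°, 338°, 98°


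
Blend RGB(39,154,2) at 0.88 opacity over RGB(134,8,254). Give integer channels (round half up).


C = α×F + (1-α)×B, with 1-α = 0.12
R: 0.88×39 + 0.12×134 = 34.32 + 16.08 = 50.40 → 50
G: 0.88×154 + 0.12×8 = 135.52 + 0.96 = 136.48 → 136
B: 0.88×2 + 0.12×254 = 1.76 + 30.48 = 32.24 → 32
= RGB(50, 136, 32)


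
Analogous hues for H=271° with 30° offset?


Base hue: 271°
Left analog: (271 - 30) mod 360 = 241°
Right analog: (271 + 30) mod 360 = 301°
Analogous hues = 241° and 301°


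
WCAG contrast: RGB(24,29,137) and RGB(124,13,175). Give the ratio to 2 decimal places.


Linearize each sRGB channel c=v/255: c/12.92 if c ≤ 0.04045 else ((c+0.055)/1.055)^2.4
L = 0.2126×R_lin + 0.7152×G_lin + 0.0722×B_lin
Color 1 (24,29,137):
  R=24: 24/255≈0.0941 > 0.04045 → ((0.0941+0.055)/1.055)^2.4 ≈ 0.00913
  G=29: 29/255≈0.1137 > 0.04045 → ((0.1137+0.055)/1.055)^2.4 ≈ 0.01229
  B=137: 137/255≈0.5373 > 0.04045 → ((0.5373+0.055)/1.055)^2.4 ≈ 0.25016
  L1 = 0.2126×0.00913 + 0.7152×0.01229 + 0.0722×0.25016 ≈ 0.02879
Color 2 (124,13,175):
  R=124: 124/255≈0.4863 > 0.04045 → ((0.4863+0.055)/1.055)^2.4 ≈ 0.20156
  G=13: 13/255≈0.0510 > 0.04045 → ((0.0510+0.055)/1.055)^2.4 ≈ 0.00402
  B=175: 175/255≈0.6863 > 0.04045 → ((0.6863+0.055)/1.055)^2.4 ≈ 0.42869
  L2 = 0.2126×0.20156 + 0.7152×0.00402 + 0.0722×0.42869 ≈ 0.07668
Lighter = 0.07668, Darker = 0.02879
Ratio = (L_lighter + 0.05) / (L_darker + 0.05)
Ratio = (0.07668 + 0.05) / (0.02879 + 0.05) = 0.12668 / 0.07879 ≈ 1.6078
Ratio ≈ 1.61:1


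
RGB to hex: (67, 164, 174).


R = 67 → 43 (hex)
G = 164 → A4 (hex)
B = 174 → AE (hex)
Hex = #43A4AE


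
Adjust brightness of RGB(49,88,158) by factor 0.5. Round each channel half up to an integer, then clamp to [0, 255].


Multiply each channel by 0.5, round half up, clamp to [0, 255]
R: 49×0.5 = 24.5 → round → 25
G: 88×0.5 = 44
B: 158×0.5 = 79
= RGB(25, 44, 79)


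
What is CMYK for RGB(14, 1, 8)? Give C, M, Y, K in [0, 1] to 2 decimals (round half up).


R'=14/255≈0.0549, G'=1/255≈0.0039, B'=8/255≈0.0314
K = 1 - max(R',G',B') = 1 - 14/255 = 241/255 = 0.94509… → 0.95
(1-R'-K)/(1-K) simplifies to (max-R)/max with max = 14:
C = (14-14)/14 = 0/14 = 0 → 0.00
M = (14-1)/14 = 13/14 = 0.92857… → 0.93
Y = (14-8)/14 = 6/14 = 0.42857… → 0.43
= CMYK(0.00, 0.93, 0.43, 0.95)


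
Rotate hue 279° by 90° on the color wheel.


New hue = (H + rotation) mod 360
New hue = (279 + 90) mod 360
= 369 mod 360
= 9°


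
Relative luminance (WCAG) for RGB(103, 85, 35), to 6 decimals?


Linearize each channel (sRGB transfer function): c = v/255; c_lin = c/12.92 if c ≤ 0.04045, else ((c+0.055)/1.055)^2.4
  R: 103/255 ≈ 0.403922 > 0.04045 → ((0.403922+0.055)/1.055)^2.4 ≈ 0.135633
  G: 85/255 ≈ 0.333333 > 0.04045 → ((0.333333+0.055)/1.055)^2.4 ≈ 0.090842
  B: 35/255 ≈ 0.137255 > 0.04045 → ((0.137255+0.055)/1.055)^2.4 ≈ 0.016807
R_lin = 0.135633, G_lin = 0.090842, B_lin = 0.016807
L = 0.2126×R + 0.7152×G + 0.0722×B
L = 0.2126×0.135633 + 0.7152×0.090842 + 0.0722×0.016807
L ≈ 0.095019


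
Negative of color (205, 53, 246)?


Invert: (255-R, 255-G, 255-B)
R: 255-205 = 50
G: 255-53 = 202
B: 255-246 = 9
= RGB(50, 202, 9)


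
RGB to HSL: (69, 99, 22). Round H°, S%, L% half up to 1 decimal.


Normalize: R'=69/255≈0.2706, G'=99/255≈0.3882, B'=22/255≈0.0863
Max=99/255, Min=22/255, Δ=Max-Min=77/255
L = (Max+Min)/2 = (99+22)/510 = 121/510 = 0.23725… → L = 23.7%
L ≤ 0.5 → S = Δ/(Max+Min) = 77/(99+22) = 77/121 = 0.63636… → S = 63.6%
(the 1/255 factors cancel in S and H, so raw channel differences can be used)
Max is G' → H = 60 × ((B-R)/Δ + 2) = 60 × ((22-69)/77 + 2)
  -47/77 + 2 = -0.6103… + 2 = 1.3896…
  H = 60 × 1.3896… = 83.376…° → H = 83.4°
= HSL(83.4°, 63.6%, 23.7%)


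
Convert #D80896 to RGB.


D8 → 216 (R)
08 → 8 (G)
96 → 150 (B)
= RGB(216, 8, 150)


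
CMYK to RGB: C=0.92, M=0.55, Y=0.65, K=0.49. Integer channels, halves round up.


R = 255 × (1-C) × (1-K) = 255 × 0.08 × 0.51 = 10.404 → 10
G = 255 × (1-M) × (1-K) = 255 × 0.45 × 0.51 = 58.5225 → 59
B = 255 × (1-Y) × (1-K) = 255 × 0.35 × 0.51 = 45.5175 → 46
= RGB(10, 59, 46)


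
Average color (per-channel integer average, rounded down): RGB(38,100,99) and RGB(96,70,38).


Midpoint: each channel = ⌊(C₁+C₂)/2⌋
R: ⌊(38+96)/2⌋ = 67
G: ⌊(100+70)/2⌋ = 85
B: ⌊(99+38)/2⌋ = 68
= RGB(67, 85, 68)


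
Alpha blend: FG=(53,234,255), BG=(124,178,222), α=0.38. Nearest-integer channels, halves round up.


C = α×F + (1-α)×B, with 1-α = 0.62
R: 0.38×53 + 0.62×124 = 20.14 + 76.88 = 97.02 → 97
G: 0.38×234 + 0.62×178 = 88.92 + 110.36 = 199.28 → 199
B: 0.38×255 + 0.62×222 = 96.90 + 137.64 = 234.54 → 235
= RGB(97, 199, 235)


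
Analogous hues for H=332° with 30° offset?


Base hue: 332°
Left analog: (332 - 30) mod 360 = 302°
Right analog: (332 + 30) mod 360 = 2°
Analogous hues = 302° and 2°


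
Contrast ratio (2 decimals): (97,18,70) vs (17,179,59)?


Linearize each sRGB channel c=v/255: c/12.92 if c ≤ 0.04045 else ((c+0.055)/1.055)^2.4
L = 0.2126×R_lin + 0.7152×G_lin + 0.0722×B_lin
Color 1 (97,18,70):
  R=97: 97/255≈0.3804 > 0.04045 → ((0.3804+0.055)/1.055)^2.4 ≈ 0.11954
  G=18: 18/255≈0.0706 > 0.04045 → ((0.0706+0.055)/1.055)^2.4 ≈ 0.00605
  B=70: 70/255≈0.2745 > 0.04045 → ((0.2745+0.055)/1.055)^2.4 ≈ 0.06125
  L1 = 0.2126×0.11954 + 0.7152×0.00605 + 0.0722×0.06125 ≈ 0.03416
Color 2 (17,179,59):
  R=17: 17/255≈0.0667 > 0.04045 → ((0.0667+0.055)/1.055)^2.4 ≈ 0.00561
  G=179: 179/255≈0.7020 > 0.04045 → ((0.7020+0.055)/1.055)^2.4 ≈ 0.45079
  B=59: 59/255≈0.2314 > 0.04045 → ((0.2314+0.055)/1.055)^2.4 ≈ 0.04374
  L2 = 0.2126×0.00561 + 0.7152×0.45079 + 0.0722×0.04374 ≈ 0.32675
Lighter = 0.32675, Darker = 0.03416
Ratio = (L_lighter + 0.05) / (L_darker + 0.05)
Ratio = (0.32675 + 0.05) / (0.03416 + 0.05) = 0.37675 / 0.08416 ≈ 4.4765
Ratio ≈ 4.48:1


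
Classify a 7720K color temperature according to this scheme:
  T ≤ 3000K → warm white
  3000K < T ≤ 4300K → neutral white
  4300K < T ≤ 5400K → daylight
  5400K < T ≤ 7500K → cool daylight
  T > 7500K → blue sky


Temperature: 7720K
7720K > 7500K → blue sky
Classification: blue sky


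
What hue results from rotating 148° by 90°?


New hue = (H + rotation) mod 360
New hue = (148 + 90) mod 360
= 238 mod 360
= 238°


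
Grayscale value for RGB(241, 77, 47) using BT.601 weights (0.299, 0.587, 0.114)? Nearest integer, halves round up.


Gray = 0.299×R + 0.587×G + 0.114×B
Gray = 0.299×241 + 0.587×77 + 0.114×47
Gray = 72.059 + 45.199 + 5.358
Gray = 122.616 → round half up → 123
Gray = 123


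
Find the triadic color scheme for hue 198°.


Triadic: equally spaced at 120° intervals
H1 = 198°
H2 = (198 + 120) mod 360 = 318°
H3 = (198 + 240) mod 360 = 78°
Triadic = 198°, 318°, 78°


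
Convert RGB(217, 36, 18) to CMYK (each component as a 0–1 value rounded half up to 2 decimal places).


R'=217/255≈0.8510, G'=36/255≈0.1412, B'=18/255≈0.0706
K = 1 - max(R',G',B') = 1 - 217/255 = 38/255 = 0.14901… → 0.15
(1-R'-K)/(1-K) simplifies to (max-R)/max with max = 217:
C = (217-217)/217 = 0/217 = 0 → 0.00
M = (217-36)/217 = 181/217 = 0.83410… → 0.83
Y = (217-18)/217 = 199/217 = 0.91705… → 0.92
= CMYK(0.00, 0.83, 0.92, 0.15)


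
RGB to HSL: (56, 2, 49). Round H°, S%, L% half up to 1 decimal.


Normalize: R'=56/255≈0.2196, G'=2/255≈0.0078, B'=49/255≈0.1922
Max=56/255, Min=2/255, Δ=Max-Min=54/255
L = (Max+Min)/2 = (56+2)/510 = 58/510 = 0.11372… → L = 11.4%
L ≤ 0.5 → S = Δ/(Max+Min) = 54/(56+2) = 54/58 = 0.93103… → S = 93.1%
(the 1/255 factors cancel in S and H, so raw channel differences can be used)
Max is R' → H = 60 × (((G-B)/Δ) mod 6) = 60 × (((2-49)/54) mod 6)
  (-47)/54 = -0.8703…; negative, so add 6 → 5.1296…
  H = 60 × 5.1296… = 307.777…° → H = 307.8°
= HSL(307.8°, 93.1%, 11.4%)


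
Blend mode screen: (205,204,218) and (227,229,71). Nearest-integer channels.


Screen: C = 255 - (255-A)×(255-B)/255, rounded to nearest integer
R: 255 - (255-205)×(255-227)/255 = 255 - 1400/255 ≈ 255 - 5.490 = 249.510 → 250
G: 255 - (255-204)×(255-229)/255 = 255 - 1326/255 ≈ 255 - 5.200 = 249.800 → 250
B: 255 - (255-218)×(255-71)/255 = 255 - 6808/255 ≈ 255 - 26.698 = 228.302 → 228
= RGB(250, 250, 228)


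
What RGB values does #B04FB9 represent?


B0 → 176 (R)
4F → 79 (G)
B9 → 185 (B)
= RGB(176, 79, 185)


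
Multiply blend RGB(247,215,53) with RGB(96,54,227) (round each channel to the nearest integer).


Multiply: C = A×B/255, rounded to nearest integer
R: 247×96/255 = 23712/255 ≈ 92.988 → 93
G: 215×54/255 = 11610/255 ≈ 45.529 → 46
B: 53×227/255 = 12031/255 ≈ 47.180 → 47
= RGB(93, 46, 47)


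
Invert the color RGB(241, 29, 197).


Invert: (255-R, 255-G, 255-B)
R: 255-241 = 14
G: 255-29 = 226
B: 255-197 = 58
= RGB(14, 226, 58)


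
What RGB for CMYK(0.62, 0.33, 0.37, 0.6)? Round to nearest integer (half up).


R = 255 × (1-C) × (1-K) = 255 × 0.38 × 0.40 = 38.76 → 39
G = 255 × (1-M) × (1-K) = 255 × 0.67 × 0.40 = 68.34 → 68
B = 255 × (1-Y) × (1-K) = 255 × 0.63 × 0.40 = 64.26 → 64
= RGB(39, 68, 64)


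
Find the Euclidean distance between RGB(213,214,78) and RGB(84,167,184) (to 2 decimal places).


d = √[(R₁-R₂)² + (G₁-G₂)² + (B₁-B₂)²]
d = √[(213-84)² + (214-167)² + (78-184)²]
d = √[16641 + 2209 + 11236]
d = √30086
d ≈ 173.45


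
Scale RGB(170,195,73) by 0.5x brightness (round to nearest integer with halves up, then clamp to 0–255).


Multiply each channel by 0.5, round half up, clamp to [0, 255]
R: 170×0.5 = 85
G: 195×0.5 = 97.5 → round → 98
B: 73×0.5 = 36.5 → round → 37
= RGB(85, 98, 37)


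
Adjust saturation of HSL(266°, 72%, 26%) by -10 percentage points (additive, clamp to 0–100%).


Original S = 72%
Adjustment = -10 percentage points
New S = 72 + (-10) = 62
Clamp to [0, 100] → 62
= HSL(266°, 62%, 26%)


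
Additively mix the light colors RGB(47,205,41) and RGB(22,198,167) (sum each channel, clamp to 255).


Additive: each channel = min(255, C₁+C₂)
R: 47+22 = 69 → 69
G: 205+198 = 403 → 255
B: 41+167 = 208 → 208
= RGB(69, 255, 208)


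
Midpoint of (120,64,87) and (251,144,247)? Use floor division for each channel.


Midpoint: each channel = ⌊(C₁+C₂)/2⌋
R: ⌊(120+251)/2⌋ = 185
G: ⌊(64+144)/2⌋ = 104
B: ⌊(87+247)/2⌋ = 167
= RGB(185, 104, 167)


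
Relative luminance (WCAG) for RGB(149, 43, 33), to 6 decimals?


Linearize each channel (sRGB transfer function): c = v/255; c_lin = c/12.92 if c ≤ 0.04045, else ((c+0.055)/1.055)^2.4
  R: 149/255 ≈ 0.584314 > 0.04045 → ((0.584314+0.055)/1.055)^2.4 ≈ 0.300544
  G: 43/255 ≈ 0.168627 > 0.04045 → ((0.168627+0.055)/1.055)^2.4 ≈ 0.024158
  B: 33/255 ≈ 0.129412 > 0.04045 → ((0.129412+0.055)/1.055)^2.4 ≈ 0.015209
R_lin = 0.300544, G_lin = 0.024158, B_lin = 0.015209
L = 0.2126×R + 0.7152×G + 0.0722×B
L = 0.2126×0.300544 + 0.7152×0.024158 + 0.0722×0.015209
L ≈ 0.082271


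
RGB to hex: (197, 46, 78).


R = 197 → C5 (hex)
G = 46 → 2E (hex)
B = 78 → 4E (hex)
Hex = #C52E4E


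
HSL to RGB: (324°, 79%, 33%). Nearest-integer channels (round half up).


H=324°, S=0.79, L=0.33
C = (1-|2L-1|)×S = (1-|-0.34|)×0.79 = 0.5214
H' = H/60 = 324/60 ≈ 5.4000; X = C×(1-|H' mod 2 - 1|) = 0.31284
m = L - C/2 = 0.33 - 0.2607 = 0.0693
Sector ⌊H'⌋ = 5 → (R',G',B') = (0.5214, 0.0, 0.31284)
RGB = ((R'+m)×255, (G'+m)×255, (B'+m)×255) = (150.6285, 17.6715, 97.4457)
Round half up → RGB(151, 18, 97)


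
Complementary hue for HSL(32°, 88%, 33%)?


Complement = opposite side of color wheel = hue + 180°
H' = (32 + 180) mod 360 = 212°
S and L unchanged.
= HSL(212°, 88%, 33%)


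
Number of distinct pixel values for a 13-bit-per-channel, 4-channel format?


Total bits = 13 bits/channel × 4 channels = 52 bits
Distinct pixel values = 2^52
= 4,503,599,627,370,496 pixel values
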